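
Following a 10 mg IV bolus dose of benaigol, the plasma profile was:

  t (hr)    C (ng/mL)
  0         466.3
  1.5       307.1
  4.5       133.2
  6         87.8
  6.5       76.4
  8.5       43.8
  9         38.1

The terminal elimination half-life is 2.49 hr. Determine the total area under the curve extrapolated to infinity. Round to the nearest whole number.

AUC = 1725 ng/mL·hr

Trapezoidal AUC_0→9:
  [0→1.5]: (466.3+307.1)/2 × 1.5 = 580.05
  [1.5→4.5]: (307.1+133.2)/2 × 3 = 660.45
  [4.5→6]: (133.2+87.8)/2 × 1.5 = 165.75
  [6→6.5]: (87.8+76.4)/2 × 0.5 = 41.05
  [6.5→8.5]: (76.4+43.8)/2 × 2 = 120.2
  [8.5→9]: (43.8+38.1)/2 × 0.5 = 20.475
  Sum = 1587.975 ng/mL·hr
k_e = ln2 / t½ = 0.693147 / 2.49 = 0.2784 hr^-1
Extrapolated tail: C_last / k_e = 38.1 / 0.2784 = 136.853
AUC_0→∞ = 1587.975 + 136.853 = 1724.828 ng/mL·hr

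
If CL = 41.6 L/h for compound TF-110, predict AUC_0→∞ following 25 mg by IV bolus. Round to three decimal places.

AUC_0→∞ = Dose_iv / CL
        = 25 / 41.6 = 0.600962 mg/L·h

AUC = 0.601 mg/L·h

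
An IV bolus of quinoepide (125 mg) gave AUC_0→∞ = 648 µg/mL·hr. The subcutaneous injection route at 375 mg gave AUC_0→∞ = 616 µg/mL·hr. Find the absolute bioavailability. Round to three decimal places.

F = 0.317

F = (AUC_ev / D_ev) / (AUC_iv / D_iv)
  = (616/375) / (648/125)
  = 1.64267 / 5.184 = 0.3169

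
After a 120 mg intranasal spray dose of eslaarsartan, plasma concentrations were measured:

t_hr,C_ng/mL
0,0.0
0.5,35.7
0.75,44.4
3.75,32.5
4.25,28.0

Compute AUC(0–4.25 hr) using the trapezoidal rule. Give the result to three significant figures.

AUC = 149 ng/mL·hr

Trapezoidal AUC_0→4.25:
  [0→0.5]: (0.0+35.7)/2 × 0.5 = 8.925
  [0.5→0.75]: (35.7+44.4)/2 × 0.25 = 10.0125
  [0.75→3.75]: (44.4+32.5)/2 × 3 = 115.35
  [3.75→4.25]: (32.5+28.0)/2 × 0.5 = 15.125
  Sum = 149.4125 ng/mL·hr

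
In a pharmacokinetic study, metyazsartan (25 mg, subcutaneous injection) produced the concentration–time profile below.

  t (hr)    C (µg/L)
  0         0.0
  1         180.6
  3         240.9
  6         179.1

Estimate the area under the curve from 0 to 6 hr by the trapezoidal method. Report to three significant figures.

Trapezoidal AUC_0→6:
  [0→1]: (0.0+180.6)/2 × 1 = 90.3
  [1→3]: (180.6+240.9)/2 × 2 = 421.5
  [3→6]: (240.9+179.1)/2 × 3 = 630.0
  Sum = 1141.8 µg/L·hr

AUC = 1140 µg/L·hr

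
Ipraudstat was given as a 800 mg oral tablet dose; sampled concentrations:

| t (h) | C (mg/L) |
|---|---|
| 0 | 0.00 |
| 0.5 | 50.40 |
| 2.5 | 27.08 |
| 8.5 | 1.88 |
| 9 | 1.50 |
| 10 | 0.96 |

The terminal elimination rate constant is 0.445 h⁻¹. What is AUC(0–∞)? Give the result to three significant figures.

Trapezoidal AUC_0→10:
  [0→0.5]: (0.00+50.40)/2 × 0.5 = 12.6
  [0.5→2.5]: (50.40+27.08)/2 × 2 = 77.48
  [2.5→8.5]: (27.08+1.88)/2 × 6 = 86.88
  [8.5→9]: (1.88+1.50)/2 × 0.5 = 0.845
  [9→10]: (1.50+0.96)/2 × 1 = 1.23
  Sum = 179.035 mg/L·h
Extrapolated tail: C_last / k_e = 0.96 / 0.445 = 2.157
AUC_0→∞ = 179.035 + 2.157 = 181.192 mg/L·h

AUC = 181 mg/L·h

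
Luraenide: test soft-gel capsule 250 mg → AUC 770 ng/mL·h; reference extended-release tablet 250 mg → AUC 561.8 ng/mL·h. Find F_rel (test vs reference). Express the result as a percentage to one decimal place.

F_rel = (AUC_test/D_test) / (AUC_ref/D_ref)
      = (770/250) / (561.8/250)
      = 3.08 / 2.2472 = 1.3706 = 137.06%

F_rel = 137.1%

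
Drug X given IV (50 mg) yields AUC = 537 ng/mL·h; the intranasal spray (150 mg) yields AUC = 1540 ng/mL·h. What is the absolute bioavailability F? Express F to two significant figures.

F = (AUC_ev / D_ev) / (AUC_iv / D_iv)
  = (1540/150) / (537/50)
  = 10.2667 / 10.74 = 0.9559

F = 0.96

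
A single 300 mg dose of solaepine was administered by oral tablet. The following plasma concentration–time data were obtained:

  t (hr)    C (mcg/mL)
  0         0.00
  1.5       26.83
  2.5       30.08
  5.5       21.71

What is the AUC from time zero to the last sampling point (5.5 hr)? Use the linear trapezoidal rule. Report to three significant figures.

AUC = 126 mcg/mL·hr

Trapezoidal AUC_0→5.5:
  [0→1.5]: (0.00+26.83)/2 × 1.5 = 20.1225
  [1.5→2.5]: (26.83+30.08)/2 × 1 = 28.455
  [2.5→5.5]: (30.08+21.71)/2 × 3 = 77.685
  Sum = 126.2625 mcg/mL·hr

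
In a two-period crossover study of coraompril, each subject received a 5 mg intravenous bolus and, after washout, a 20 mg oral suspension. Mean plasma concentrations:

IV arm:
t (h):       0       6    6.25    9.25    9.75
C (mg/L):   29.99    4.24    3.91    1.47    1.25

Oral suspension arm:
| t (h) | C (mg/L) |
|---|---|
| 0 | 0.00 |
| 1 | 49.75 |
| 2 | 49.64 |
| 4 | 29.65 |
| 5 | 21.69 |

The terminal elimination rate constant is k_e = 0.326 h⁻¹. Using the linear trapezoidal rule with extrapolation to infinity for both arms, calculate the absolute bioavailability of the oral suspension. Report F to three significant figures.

F = 0.529

Trapezoidal AUC_0→9.75 (IV):
  [0→6]: (29.99+4.24)/2 × 6 = 102.69
  [6→6.25]: (4.24+3.91)/2 × 0.25 = 1.01875
  [6.25→9.25]: (3.91+1.47)/2 × 3 = 8.07
  [9.25→9.75]: (1.47+1.25)/2 × 0.5 = 0.68
  Sum = 112.45875 mg/L·h
IV tail: 1.25/0.326 = 3.834; AUC_iv,0→∞ = 112.45875 + 3.834 = 116.29275 mg/L·h
Trapezoidal AUC_0→5 (oral suspension):
  [0→1]: (0.00+49.75)/2 × 1 = 24.875
  [1→2]: (49.75+49.64)/2 × 1 = 49.695
  [2→4]: (49.64+29.65)/2 × 2 = 79.29
  [4→5]: (29.65+21.69)/2 × 1 = 25.67
  Sum = 179.53 mg/L·h
oral suspension tail: 21.69/0.326 = 66.534; AUC_ev,0→∞ = 179.53 + 66.534 = 246.064 mg/L·h
F = (AUC_ev/D_ev)/(AUC_iv/D_iv) = (246.064/20)/(116.29275/5) = 12.3032/23.25855 = 0.5290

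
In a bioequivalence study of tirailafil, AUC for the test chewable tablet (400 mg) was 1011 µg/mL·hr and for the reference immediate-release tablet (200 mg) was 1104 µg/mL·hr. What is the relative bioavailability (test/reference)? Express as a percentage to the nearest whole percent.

F_rel = 46%

F_rel = (AUC_test/D_test) / (AUC_ref/D_ref)
      = (1011/400) / (1104/200)
      = 2.5275 / 5.52 = 0.4579 = 45.79%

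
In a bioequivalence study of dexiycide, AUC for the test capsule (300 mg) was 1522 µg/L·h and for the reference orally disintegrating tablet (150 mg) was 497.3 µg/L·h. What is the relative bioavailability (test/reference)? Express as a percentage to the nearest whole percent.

F_rel = (AUC_test/D_test) / (AUC_ref/D_ref)
      = (1522/300) / (497.3/150)
      = 5.07333 / 3.31533 = 1.5303 = 153.03%

F_rel = 153%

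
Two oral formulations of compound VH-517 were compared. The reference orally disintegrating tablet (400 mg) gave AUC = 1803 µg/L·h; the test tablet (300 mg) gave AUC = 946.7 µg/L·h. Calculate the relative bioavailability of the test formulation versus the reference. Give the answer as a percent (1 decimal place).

F_rel = (AUC_test/D_test) / (AUC_ref/D_ref)
      = (946.7/300) / (1803/400)
      = 3.15567 / 4.5075 = 0.7001 = 70.01%

F_rel = 70.0%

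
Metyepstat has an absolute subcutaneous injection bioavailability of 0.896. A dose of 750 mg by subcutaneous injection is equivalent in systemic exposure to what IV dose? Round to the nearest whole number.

D_iv = 672 mg

Systemic exposure from an extravascular dose = F × D_ev, so the equivalent IV dose is F × D_ev.
D_iv = F × D_ev = 0.896 × 750 = 672 mg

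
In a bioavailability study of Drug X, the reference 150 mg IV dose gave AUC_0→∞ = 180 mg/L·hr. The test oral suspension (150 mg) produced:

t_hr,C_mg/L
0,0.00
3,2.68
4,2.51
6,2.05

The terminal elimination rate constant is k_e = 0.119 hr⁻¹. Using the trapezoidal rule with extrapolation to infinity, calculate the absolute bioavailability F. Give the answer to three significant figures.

Trapezoidal AUC_0→6 (oral suspension):
  [0→3]: (0.00+2.68)/2 × 3 = 4.02
  [3→4]: (2.68+2.51)/2 × 1 = 2.595
  [4→6]: (2.51+2.05)/2 × 2 = 4.56
  Sum = 11.175 mg/L·hr
Tail: C_last/k_e = 2.05/0.119 = 17.227
AUC_0→∞ (oral suspension) = 11.175 + 17.227 = 28.402 mg/L·hr
F = (AUC_ev/D_ev)/(AUC_iv/D_iv) = (28.402/150)/(180/150) = 0.189347/1.2 = 0.1578

F = 0.158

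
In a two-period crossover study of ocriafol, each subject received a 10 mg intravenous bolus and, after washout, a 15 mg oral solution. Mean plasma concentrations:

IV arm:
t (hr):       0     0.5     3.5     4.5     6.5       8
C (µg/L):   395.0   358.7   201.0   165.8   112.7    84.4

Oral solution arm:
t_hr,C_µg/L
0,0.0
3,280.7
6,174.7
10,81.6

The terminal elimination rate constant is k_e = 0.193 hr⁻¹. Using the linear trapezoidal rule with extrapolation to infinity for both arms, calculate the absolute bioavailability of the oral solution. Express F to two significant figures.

Trapezoidal AUC_0→8 (IV):
  [0→0.5]: (395.0+358.7)/2 × 0.5 = 188.425
  [0.5→3.5]: (358.7+201.0)/2 × 3 = 839.55
  [3.5→4.5]: (201.0+165.8)/2 × 1 = 183.4
  [4.5→6.5]: (165.8+112.7)/2 × 2 = 278.5
  [6.5→8]: (112.7+84.4)/2 × 1.5 = 147.825
  Sum = 1637.7 µg/L·hr
IV tail: 84.4/0.193 = 437.306; AUC_iv,0→∞ = 1637.7 + 437.306 = 2075.006 µg/L·hr
Trapezoidal AUC_0→10 (oral solution):
  [0→3]: (0.0+280.7)/2 × 3 = 421.05
  [3→6]: (280.7+174.7)/2 × 3 = 683.1
  [6→10]: (174.7+81.6)/2 × 4 = 512.6
  Sum = 1616.75 µg/L·hr
oral solution tail: 81.6/0.193 = 422.798; AUC_ev,0→∞ = 1616.75 + 422.798 = 2039.548 µg/L·hr
F = (AUC_ev/D_ev)/(AUC_iv/D_iv) = (2039.548/15)/(2075.006/10) = 135.97/207.5006 = 0.6553

F = 0.66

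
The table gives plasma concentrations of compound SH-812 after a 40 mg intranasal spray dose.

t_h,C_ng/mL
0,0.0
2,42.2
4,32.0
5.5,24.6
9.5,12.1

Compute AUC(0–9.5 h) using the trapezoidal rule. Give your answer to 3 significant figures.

Trapezoidal AUC_0→9.5:
  [0→2]: (0.0+42.2)/2 × 2 = 42.2
  [2→4]: (42.2+32.0)/2 × 2 = 74.2
  [4→5.5]: (32.0+24.6)/2 × 1.5 = 42.45
  [5.5→9.5]: (24.6+12.1)/2 × 4 = 73.4
  Sum = 232.25 ng/mL·h

AUC = 232 ng/mL·h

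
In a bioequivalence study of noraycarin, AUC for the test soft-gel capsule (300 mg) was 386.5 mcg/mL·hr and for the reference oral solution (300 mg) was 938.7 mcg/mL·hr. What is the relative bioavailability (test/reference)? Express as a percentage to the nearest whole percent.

F_rel = (AUC_test/D_test) / (AUC_ref/D_ref)
      = (386.5/300) / (938.7/300)
      = 1.28833 / 3.129 = 0.4117 = 41.17%

F_rel = 41%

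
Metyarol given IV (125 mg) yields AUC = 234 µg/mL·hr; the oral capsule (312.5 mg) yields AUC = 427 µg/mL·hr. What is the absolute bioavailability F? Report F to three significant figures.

F = (AUC_ev / D_ev) / (AUC_iv / D_iv)
  = (427/312.5) / (234/125)
  = 1.3664 / 1.872 = 0.7299

F = 0.730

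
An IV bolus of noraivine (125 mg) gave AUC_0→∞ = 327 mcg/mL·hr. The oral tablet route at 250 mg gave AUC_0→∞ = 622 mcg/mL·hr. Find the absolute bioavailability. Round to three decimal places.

F = 0.951

F = (AUC_ev / D_ev) / (AUC_iv / D_iv)
  = (622/250) / (327/125)
  = 2.488 / 2.616 = 0.9511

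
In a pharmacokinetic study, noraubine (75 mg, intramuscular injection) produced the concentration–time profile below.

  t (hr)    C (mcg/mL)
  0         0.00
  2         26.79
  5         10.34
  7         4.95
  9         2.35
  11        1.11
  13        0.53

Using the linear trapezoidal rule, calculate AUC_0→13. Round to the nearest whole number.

Trapezoidal AUC_0→13:
  [0→2]: (0.00+26.79)/2 × 2 = 26.79
  [2→5]: (26.79+10.34)/2 × 3 = 55.695
  [5→7]: (10.34+4.95)/2 × 2 = 15.29
  [7→9]: (4.95+2.35)/2 × 2 = 7.3
  [9→11]: (2.35+1.11)/2 × 2 = 3.46
  [11→13]: (1.11+0.53)/2 × 2 = 1.64
  Sum = 110.175 mcg/mL·hr

AUC = 110 mcg/mL·hr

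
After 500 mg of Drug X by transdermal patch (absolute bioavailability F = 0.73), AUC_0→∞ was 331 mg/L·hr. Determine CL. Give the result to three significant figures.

CL = 1.10 L/hr

CL = F × Dose / AUC_0→∞
   = 0.73 × 500 / 331 = 1.10272 L/hr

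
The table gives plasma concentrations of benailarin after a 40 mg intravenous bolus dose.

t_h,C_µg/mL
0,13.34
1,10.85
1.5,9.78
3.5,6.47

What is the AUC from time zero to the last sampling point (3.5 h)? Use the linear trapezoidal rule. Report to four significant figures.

Trapezoidal AUC_0→3.5:
  [0→1]: (13.34+10.85)/2 × 1 = 12.095
  [1→1.5]: (10.85+9.78)/2 × 0.5 = 5.1575
  [1.5→3.5]: (9.78+6.47)/2 × 2 = 16.25
  Sum = 33.5025 µg/mL·h

AUC = 33.50 µg/mL·h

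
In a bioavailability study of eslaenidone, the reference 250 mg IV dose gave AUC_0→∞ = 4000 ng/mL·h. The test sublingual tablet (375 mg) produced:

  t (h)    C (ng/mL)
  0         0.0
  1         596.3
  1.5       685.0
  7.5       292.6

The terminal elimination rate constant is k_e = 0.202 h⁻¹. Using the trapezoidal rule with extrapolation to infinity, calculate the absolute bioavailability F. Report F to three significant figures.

F = 0.833

Trapezoidal AUC_0→7.5 (sublingual tablet):
  [0→1]: (0.0+596.3)/2 × 1 = 298.15
  [1→1.5]: (596.3+685.0)/2 × 0.5 = 320.325
  [1.5→7.5]: (685.0+292.6)/2 × 6 = 2932.8
  Sum = 3551.275 ng/mL·h
Tail: C_last/k_e = 292.6/0.202 = 1448.515
AUC_0→∞ (sublingual tablet) = 3551.275 + 1448.515 = 4999.79 ng/mL·h
F = (AUC_ev/D_ev)/(AUC_iv/D_iv) = (4999.79/375)/(4000/250) = 13.3328/16 = 0.8333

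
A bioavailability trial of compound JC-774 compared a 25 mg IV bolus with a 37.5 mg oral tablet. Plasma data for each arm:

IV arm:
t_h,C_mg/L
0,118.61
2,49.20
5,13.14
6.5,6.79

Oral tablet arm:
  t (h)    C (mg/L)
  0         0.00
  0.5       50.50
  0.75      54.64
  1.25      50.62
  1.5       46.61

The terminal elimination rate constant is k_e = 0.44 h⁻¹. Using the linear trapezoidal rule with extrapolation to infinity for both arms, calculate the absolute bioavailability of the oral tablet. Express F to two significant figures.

F = 0.39

Trapezoidal AUC_0→6.5 (IV):
  [0→2]: (118.61+49.20)/2 × 2 = 167.81
  [2→5]: (49.20+13.14)/2 × 3 = 93.51
  [5→6.5]: (13.14+6.79)/2 × 1.5 = 14.9475
  Sum = 276.2675 mg/L·h
IV tail: 6.79/0.44 = 15.432; AUC_iv,0→∞ = 276.2675 + 15.432 = 291.6995 mg/L·h
Trapezoidal AUC_0→1.5 (oral tablet):
  [0→0.5]: (0.00+50.50)/2 × 0.5 = 12.625
  [0.5→0.75]: (50.50+54.64)/2 × 0.25 = 13.1425
  [0.75→1.25]: (54.64+50.62)/2 × 0.5 = 26.315
  [1.25→1.5]: (50.62+46.61)/2 × 0.25 = 12.15375
  Sum = 64.23625 mg/L·h
oral tablet tail: 46.61/0.44 = 105.932; AUC_ev,0→∞ = 64.23625 + 105.932 = 170.16825 mg/L·h
F = (AUC_ev/D_ev)/(AUC_iv/D_iv) = (170.16825/37.5)/(291.6995/25) = 4.53782/11.66798 = 0.3889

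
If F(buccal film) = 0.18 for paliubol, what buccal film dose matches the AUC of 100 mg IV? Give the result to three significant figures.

D_buccal = 556 mg

For equal systemic exposure: F × D_ev = D_iv
D_ev = D_iv / F = 100 / 0.18 = 555.556 mg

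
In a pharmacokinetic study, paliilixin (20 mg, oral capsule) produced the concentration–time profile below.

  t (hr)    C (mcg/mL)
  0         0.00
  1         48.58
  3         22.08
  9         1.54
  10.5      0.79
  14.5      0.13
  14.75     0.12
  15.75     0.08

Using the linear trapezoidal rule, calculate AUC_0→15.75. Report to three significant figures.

AUC = 170 mcg/mL·hr

Trapezoidal AUC_0→15.75:
  [0→1]: (0.00+48.58)/2 × 1 = 24.29
  [1→3]: (48.58+22.08)/2 × 2 = 70.66
  [3→9]: (22.08+1.54)/2 × 6 = 70.86
  [9→10.5]: (1.54+0.79)/2 × 1.5 = 1.7475
  [10.5→14.5]: (0.79+0.13)/2 × 4 = 1.84
  [14.5→14.75]: (0.13+0.12)/2 × 0.25 = 0.03125
  [14.75→15.75]: (0.12+0.08)/2 × 1 = 0.1
  Sum = 169.52875 mcg/mL·hr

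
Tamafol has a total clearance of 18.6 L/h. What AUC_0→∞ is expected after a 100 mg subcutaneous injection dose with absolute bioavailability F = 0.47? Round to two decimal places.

AUC = 2.53 mg/L·h

AUC_0→∞ = F × Dose / CL
        = 0.47 × 100 / 18.6 = 2.52688 mg/L·h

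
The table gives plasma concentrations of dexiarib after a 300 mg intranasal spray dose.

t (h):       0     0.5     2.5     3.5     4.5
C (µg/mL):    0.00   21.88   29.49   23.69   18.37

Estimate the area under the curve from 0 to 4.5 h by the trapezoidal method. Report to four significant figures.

Trapezoidal AUC_0→4.5:
  [0→0.5]: (0.00+21.88)/2 × 0.5 = 5.47
  [0.5→2.5]: (21.88+29.49)/2 × 2 = 51.37
  [2.5→3.5]: (29.49+23.69)/2 × 1 = 26.59
  [3.5→4.5]: (23.69+18.37)/2 × 1 = 21.03
  Sum = 104.46 µg/mL·h

AUC = 104.5 µg/mL·h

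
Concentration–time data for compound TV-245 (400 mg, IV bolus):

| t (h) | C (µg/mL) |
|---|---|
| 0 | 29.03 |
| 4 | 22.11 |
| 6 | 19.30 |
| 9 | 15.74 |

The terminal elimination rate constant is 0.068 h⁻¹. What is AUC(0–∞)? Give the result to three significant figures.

AUC = 428 µg/mL·h

Trapezoidal AUC_0→9:
  [0→4]: (29.03+22.11)/2 × 4 = 102.28
  [4→6]: (22.11+19.30)/2 × 2 = 41.41
  [6→9]: (19.30+15.74)/2 × 3 = 52.56
  Sum = 196.25 µg/mL·h
Extrapolated tail: C_last / k_e = 15.74 / 0.068 = 231.471
AUC_0→∞ = 196.25 + 231.471 = 427.721 µg/mL·h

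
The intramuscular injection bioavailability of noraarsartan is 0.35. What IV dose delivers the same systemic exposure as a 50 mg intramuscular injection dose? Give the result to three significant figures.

D_iv = 17.5 mg

Systemic exposure from an extravascular dose = F × D_ev, so the equivalent IV dose is F × D_ev.
D_iv = F × D_ev = 0.35 × 50 = 17.5 mg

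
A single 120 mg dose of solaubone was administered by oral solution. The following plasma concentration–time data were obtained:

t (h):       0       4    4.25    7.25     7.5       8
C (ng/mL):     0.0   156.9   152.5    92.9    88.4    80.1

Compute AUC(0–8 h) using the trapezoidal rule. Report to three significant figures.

Trapezoidal AUC_0→8:
  [0→4]: (0.0+156.9)/2 × 4 = 313.8
  [4→4.25]: (156.9+152.5)/2 × 0.25 = 38.675
  [4.25→7.25]: (152.5+92.9)/2 × 3 = 368.1
  [7.25→7.5]: (92.9+88.4)/2 × 0.25 = 22.6625
  [7.5→8]: (88.4+80.1)/2 × 0.5 = 42.125
  Sum = 785.3625 ng/mL·h

AUC = 785 ng/mL·h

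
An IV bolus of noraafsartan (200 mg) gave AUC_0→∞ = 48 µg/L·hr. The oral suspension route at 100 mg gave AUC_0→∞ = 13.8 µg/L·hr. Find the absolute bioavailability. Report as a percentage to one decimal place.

F = 57.5%

F = (AUC_ev / D_ev) / (AUC_iv / D_iv)
  = (13.8/100) / (48/200)
  = 0.138 / 0.24 = 0.5750
  = 57.50%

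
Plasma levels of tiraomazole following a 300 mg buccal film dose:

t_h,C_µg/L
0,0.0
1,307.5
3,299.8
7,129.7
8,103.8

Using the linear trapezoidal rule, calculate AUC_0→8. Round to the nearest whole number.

Trapezoidal AUC_0→8:
  [0→1]: (0.0+307.5)/2 × 1 = 153.75
  [1→3]: (307.5+299.8)/2 × 2 = 607.3
  [3→7]: (299.8+129.7)/2 × 4 = 859.0
  [7→8]: (129.7+103.8)/2 × 1 = 116.75
  Sum = 1736.8 µg/L·h

AUC = 1737 µg/L·h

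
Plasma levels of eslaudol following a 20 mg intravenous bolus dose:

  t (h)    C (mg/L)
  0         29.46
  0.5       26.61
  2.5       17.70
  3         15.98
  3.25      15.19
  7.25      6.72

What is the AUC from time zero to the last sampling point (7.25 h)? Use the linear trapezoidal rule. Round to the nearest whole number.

AUC = 114 mg/L·h

Trapezoidal AUC_0→7.25:
  [0→0.5]: (29.46+26.61)/2 × 0.5 = 14.0175
  [0.5→2.5]: (26.61+17.70)/2 × 2 = 44.31
  [2.5→3]: (17.70+15.98)/2 × 0.5 = 8.42
  [3→3.25]: (15.98+15.19)/2 × 0.25 = 3.89625
  [3.25→7.25]: (15.19+6.72)/2 × 4 = 43.82
  Sum = 114.46375 mg/L·h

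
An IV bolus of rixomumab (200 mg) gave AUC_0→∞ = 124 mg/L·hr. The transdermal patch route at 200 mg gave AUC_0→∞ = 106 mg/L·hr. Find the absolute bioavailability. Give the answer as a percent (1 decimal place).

F = 85.5%

F = (AUC_ev / D_ev) / (AUC_iv / D_iv)
  = (106/200) / (124/200)
  = 0.53 / 0.62 = 0.8548
  = 85.48%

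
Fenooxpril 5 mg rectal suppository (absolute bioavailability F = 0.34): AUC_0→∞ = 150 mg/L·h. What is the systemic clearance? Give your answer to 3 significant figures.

CL = 0.0113 L/h

CL = F × Dose / AUC_0→∞
   = 0.34 × 5 / 150 = 0.0113333 L/h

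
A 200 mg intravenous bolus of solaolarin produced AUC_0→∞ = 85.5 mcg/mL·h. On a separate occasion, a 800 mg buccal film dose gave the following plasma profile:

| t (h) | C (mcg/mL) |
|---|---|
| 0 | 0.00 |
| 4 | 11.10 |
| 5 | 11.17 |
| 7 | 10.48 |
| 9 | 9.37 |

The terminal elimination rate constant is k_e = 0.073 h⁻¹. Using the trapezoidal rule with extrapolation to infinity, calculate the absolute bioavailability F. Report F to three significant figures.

Trapezoidal AUC_0→9 (buccal film):
  [0→4]: (0.00+11.10)/2 × 4 = 22.2
  [4→5]: (11.10+11.17)/2 × 1 = 11.135
  [5→7]: (11.17+10.48)/2 × 2 = 21.65
  [7→9]: (10.48+9.37)/2 × 2 = 19.85
  Sum = 74.835 mcg/mL·h
Tail: C_last/k_e = 9.37/0.073 = 128.356
AUC_0→∞ (buccal film) = 74.835 + 128.356 = 203.191 mcg/mL·h
F = (AUC_ev/D_ev)/(AUC_iv/D_iv) = (203.191/800)/(85.5/200) = 0.25398875/0.4275 = 0.5941

F = 0.594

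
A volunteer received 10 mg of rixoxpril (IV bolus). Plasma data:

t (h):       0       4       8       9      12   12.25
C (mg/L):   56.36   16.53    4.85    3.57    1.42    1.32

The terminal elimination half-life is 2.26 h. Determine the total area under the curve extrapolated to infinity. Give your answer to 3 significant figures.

AUC = 205 mg/L·h

Trapezoidal AUC_0→12.25:
  [0→4]: (56.36+16.53)/2 × 4 = 145.78
  [4→8]: (16.53+4.85)/2 × 4 = 42.76
  [8→9]: (4.85+3.57)/2 × 1 = 4.21
  [9→12]: (3.57+1.42)/2 × 3 = 7.485
  [12→12.25]: (1.42+1.32)/2 × 0.25 = 0.3425
  Sum = 200.5775 mg/L·h
k_e = ln2 / t½ = 0.693147 / 2.26 = 0.3067 h^-1
Extrapolated tail: C_last / k_e = 1.32 / 0.3067 = 4.304
AUC_0→∞ = 200.5775 + 4.304 = 204.8815 mg/L·h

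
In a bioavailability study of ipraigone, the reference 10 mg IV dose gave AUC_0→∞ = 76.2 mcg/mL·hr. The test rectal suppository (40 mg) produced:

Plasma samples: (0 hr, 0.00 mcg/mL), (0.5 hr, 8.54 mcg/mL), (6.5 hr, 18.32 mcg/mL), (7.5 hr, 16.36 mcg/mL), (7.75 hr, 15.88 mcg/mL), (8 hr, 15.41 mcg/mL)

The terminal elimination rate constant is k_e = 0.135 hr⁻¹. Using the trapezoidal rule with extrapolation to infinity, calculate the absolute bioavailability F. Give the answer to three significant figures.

Trapezoidal AUC_0→8 (rectal suppository):
  [0→0.5]: (0.00+8.54)/2 × 0.5 = 2.135
  [0.5→6.5]: (8.54+18.32)/2 × 6 = 80.58
  [6.5→7.5]: (18.32+16.36)/2 × 1 = 17.34
  [7.5→7.75]: (16.36+15.88)/2 × 0.25 = 4.03
  [7.75→8]: (15.88+15.41)/2 × 0.25 = 3.91125
  Sum = 107.99625 mcg/mL·hr
Tail: C_last/k_e = 15.41/0.135 = 114.148
AUC_0→∞ (rectal suppository) = 107.99625 + 114.148 = 222.14425 mcg/mL·hr
F = (AUC_ev/D_ev)/(AUC_iv/D_iv) = (222.14425/40)/(76.2/10) = 5.55361/7.62 = 0.7288

F = 0.729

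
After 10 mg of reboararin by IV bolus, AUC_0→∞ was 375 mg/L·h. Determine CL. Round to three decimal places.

CL = 0.027 L/h

CL = Dose_iv / AUC_0→∞
   = 10 / 375 = 0.0266667 L/h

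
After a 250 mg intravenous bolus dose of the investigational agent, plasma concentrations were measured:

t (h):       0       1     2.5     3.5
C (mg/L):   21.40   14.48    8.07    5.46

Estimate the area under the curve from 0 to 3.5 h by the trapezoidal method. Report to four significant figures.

Trapezoidal AUC_0→3.5:
  [0→1]: (21.40+14.48)/2 × 1 = 17.94
  [1→2.5]: (14.48+8.07)/2 × 1.5 = 16.9125
  [2.5→3.5]: (8.07+5.46)/2 × 1 = 6.765
  Sum = 41.6175 mg/L·h

AUC = 41.62 mg/L·h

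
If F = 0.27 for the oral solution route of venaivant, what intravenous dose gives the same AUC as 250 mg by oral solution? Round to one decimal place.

Systemic exposure from an extravascular dose = F × D_ev, so the equivalent IV dose is F × D_ev.
D_iv = F × D_ev = 0.27 × 250 = 67.5 mg

D_iv = 67.5 mg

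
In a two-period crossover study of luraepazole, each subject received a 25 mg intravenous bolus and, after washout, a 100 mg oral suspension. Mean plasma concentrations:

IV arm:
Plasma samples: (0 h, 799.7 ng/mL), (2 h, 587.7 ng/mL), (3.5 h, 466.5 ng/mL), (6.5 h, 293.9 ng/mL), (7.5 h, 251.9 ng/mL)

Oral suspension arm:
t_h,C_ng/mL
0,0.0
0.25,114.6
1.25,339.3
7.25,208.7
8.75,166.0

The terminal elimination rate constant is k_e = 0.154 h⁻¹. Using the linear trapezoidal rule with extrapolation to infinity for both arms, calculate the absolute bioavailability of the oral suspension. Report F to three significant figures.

F = 0.155

Trapezoidal AUC_0→7.5 (IV):
  [0→2]: (799.7+587.7)/2 × 2 = 1387.4
  [2→3.5]: (587.7+466.5)/2 × 1.5 = 790.65
  [3.5→6.5]: (466.5+293.9)/2 × 3 = 1140.6
  [6.5→7.5]: (293.9+251.9)/2 × 1 = 272.9
  Sum = 3591.55 ng/mL·h
IV tail: 251.9/0.154 = 1635.714; AUC_iv,0→∞ = 3591.55 + 1635.714 = 5227.264 ng/mL·h
Trapezoidal AUC_0→8.75 (oral suspension):
  [0→0.25]: (0.0+114.6)/2 × 0.25 = 14.325
  [0.25→1.25]: (114.6+339.3)/2 × 1 = 226.95
  [1.25→7.25]: (339.3+208.7)/2 × 6 = 1644.0
  [7.25→8.75]: (208.7+166.0)/2 × 1.5 = 281.025
  Sum = 2166.3 ng/mL·h
oral suspension tail: 166.0/0.154 = 1077.922; AUC_ev,0→∞ = 2166.3 + 1077.922 = 3244.222 ng/mL·h
F = (AUC_ev/D_ev)/(AUC_iv/D_iv) = (3244.222/100)/(5227.264/25) = 32.44222/209.09056 = 0.1552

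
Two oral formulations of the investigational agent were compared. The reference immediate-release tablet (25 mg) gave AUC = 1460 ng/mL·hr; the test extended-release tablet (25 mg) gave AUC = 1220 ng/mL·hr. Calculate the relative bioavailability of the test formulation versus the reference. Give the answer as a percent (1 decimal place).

F_rel = 83.6%

F_rel = (AUC_test/D_test) / (AUC_ref/D_ref)
      = (1220/25) / (1460/25)
      = 48.8 / 58.4 = 0.8356 = 83.56%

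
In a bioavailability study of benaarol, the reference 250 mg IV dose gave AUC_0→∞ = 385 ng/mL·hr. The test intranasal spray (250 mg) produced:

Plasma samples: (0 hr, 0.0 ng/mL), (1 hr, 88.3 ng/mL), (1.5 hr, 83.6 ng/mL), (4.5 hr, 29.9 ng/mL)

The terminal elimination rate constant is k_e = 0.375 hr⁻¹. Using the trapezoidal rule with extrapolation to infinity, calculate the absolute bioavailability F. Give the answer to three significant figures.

F = 0.876

Trapezoidal AUC_0→4.5 (intranasal spray):
  [0→1]: (0.0+88.3)/2 × 1 = 44.15
  [1→1.5]: (88.3+83.6)/2 × 0.5 = 42.975
  [1.5→4.5]: (83.6+29.9)/2 × 3 = 170.25
  Sum = 257.375 ng/mL·hr
Tail: C_last/k_e = 29.9/0.375 = 79.733
AUC_0→∞ (intranasal spray) = 257.375 + 79.733 = 337.108 ng/mL·hr
F = (AUC_ev/D_ev)/(AUC_iv/D_iv) = (337.108/250)/(385/250) = 1.348432/1.54 = 0.8756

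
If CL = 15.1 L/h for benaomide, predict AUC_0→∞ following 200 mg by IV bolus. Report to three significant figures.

AUC_0→∞ = Dose_iv / CL
        = 200 / 15.1 = 13.245 mg/L·h

AUC = 13.2 mg/L·h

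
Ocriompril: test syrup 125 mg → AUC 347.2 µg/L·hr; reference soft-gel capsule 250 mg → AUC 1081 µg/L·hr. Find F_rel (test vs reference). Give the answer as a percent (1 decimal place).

F_rel = 64.2%

F_rel = (AUC_test/D_test) / (AUC_ref/D_ref)
      = (347.2/125) / (1081/250)
      = 2.7776 / 4.324 = 0.6424 = 64.24%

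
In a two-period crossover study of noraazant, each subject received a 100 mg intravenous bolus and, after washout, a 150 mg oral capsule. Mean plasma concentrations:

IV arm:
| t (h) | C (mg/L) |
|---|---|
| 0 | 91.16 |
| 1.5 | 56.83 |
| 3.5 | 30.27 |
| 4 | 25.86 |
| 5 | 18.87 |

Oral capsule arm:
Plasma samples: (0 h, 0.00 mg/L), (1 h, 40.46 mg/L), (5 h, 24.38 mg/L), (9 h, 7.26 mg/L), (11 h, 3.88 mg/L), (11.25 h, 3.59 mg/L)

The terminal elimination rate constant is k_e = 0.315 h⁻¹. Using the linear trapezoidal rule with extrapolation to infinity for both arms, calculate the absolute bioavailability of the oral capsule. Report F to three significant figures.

F = 0.536

Trapezoidal AUC_0→5 (IV):
  [0→1.5]: (91.16+56.83)/2 × 1.5 = 110.9925
  [1.5→3.5]: (56.83+30.27)/2 × 2 = 87.1
  [3.5→4]: (30.27+25.86)/2 × 0.5 = 14.0325
  [4→5]: (25.86+18.87)/2 × 1 = 22.365
  Sum = 234.49 mg/L·h
IV tail: 18.87/0.315 = 59.905; AUC_iv,0→∞ = 234.49 + 59.905 = 294.395 mg/L·h
Trapezoidal AUC_0→11.25 (oral capsule):
  [0→1]: (0.00+40.46)/2 × 1 = 20.23
  [1→5]: (40.46+24.38)/2 × 4 = 129.68
  [5→9]: (24.38+7.26)/2 × 4 = 63.28
  [9→11]: (7.26+3.88)/2 × 2 = 11.14
  [11→11.25]: (3.88+3.59)/2 × 0.25 = 0.93375
  Sum = 225.26375 mg/L·h
oral capsule tail: 3.59/0.315 = 11.397; AUC_ev,0→∞ = 225.26375 + 11.397 = 236.66075 mg/L·h
F = (AUC_ev/D_ev)/(AUC_iv/D_iv) = (236.66075/150)/(294.395/100) = 1.57774/2.94395 = 0.5359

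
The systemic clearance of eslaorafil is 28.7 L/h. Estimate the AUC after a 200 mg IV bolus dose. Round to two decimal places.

AUC = 6.97 mg/L·h

AUC_0→∞ = Dose_iv / CL
        = 200 / 28.7 = 6.96864 mg/L·h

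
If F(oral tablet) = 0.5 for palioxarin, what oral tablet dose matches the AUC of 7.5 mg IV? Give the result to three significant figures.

D_oral = 15.0 mg

For equal systemic exposure: F × D_ev = D_iv
D_ev = D_iv / F = 7.5 / 0.5 = 15 mg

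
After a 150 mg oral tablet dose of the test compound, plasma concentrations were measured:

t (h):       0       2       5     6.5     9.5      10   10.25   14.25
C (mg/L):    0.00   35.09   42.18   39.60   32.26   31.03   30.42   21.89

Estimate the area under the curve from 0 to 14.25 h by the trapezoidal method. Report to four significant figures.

AUC = 448.2 mg/L·h

Trapezoidal AUC_0→14.25:
  [0→2]: (0.00+35.09)/2 × 2 = 35.09
  [2→5]: (35.09+42.18)/2 × 3 = 115.905
  [5→6.5]: (42.18+39.60)/2 × 1.5 = 61.335
  [6.5→9.5]: (39.60+32.26)/2 × 3 = 107.79
  [9.5→10]: (32.26+31.03)/2 × 0.5 = 15.8225
  [10→10.25]: (31.03+30.42)/2 × 0.25 = 7.68125
  [10.25→14.25]: (30.42+21.89)/2 × 4 = 104.62
  Sum = 448.24375 mg/L·h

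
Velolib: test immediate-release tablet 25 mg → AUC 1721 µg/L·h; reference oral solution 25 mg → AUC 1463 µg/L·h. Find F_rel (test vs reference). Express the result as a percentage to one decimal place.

F_rel = (AUC_test/D_test) / (AUC_ref/D_ref)
      = (1721/25) / (1463/25)
      = 68.84 / 58.52 = 1.1763 = 117.63%

F_rel = 117.6%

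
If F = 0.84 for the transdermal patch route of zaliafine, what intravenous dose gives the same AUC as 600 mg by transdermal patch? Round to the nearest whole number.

Systemic exposure from an extravascular dose = F × D_ev, so the equivalent IV dose is F × D_ev.
D_iv = F × D_ev = 0.84 × 600 = 504 mg

D_iv = 504 mg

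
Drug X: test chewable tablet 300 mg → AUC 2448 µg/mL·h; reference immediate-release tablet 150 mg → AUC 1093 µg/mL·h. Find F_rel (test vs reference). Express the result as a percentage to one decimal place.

F_rel = (AUC_test/D_test) / (AUC_ref/D_ref)
      = (2448/300) / (1093/150)
      = 8.16 / 7.28667 = 1.1199 = 111.99%

F_rel = 112.0%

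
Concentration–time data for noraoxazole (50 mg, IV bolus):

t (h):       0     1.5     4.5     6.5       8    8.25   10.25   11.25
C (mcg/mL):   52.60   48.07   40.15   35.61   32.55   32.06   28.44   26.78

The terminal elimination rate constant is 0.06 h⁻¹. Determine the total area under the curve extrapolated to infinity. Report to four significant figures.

AUC = 877.2 mcg/mL·h

Trapezoidal AUC_0→11.25:
  [0→1.5]: (52.60+48.07)/2 × 1.5 = 75.5025
  [1.5→4.5]: (48.07+40.15)/2 × 3 = 132.33
  [4.5→6.5]: (40.15+35.61)/2 × 2 = 75.76
  [6.5→8]: (35.61+32.55)/2 × 1.5 = 51.12
  [8→8.25]: (32.55+32.06)/2 × 0.25 = 8.07625
  [8.25→10.25]: (32.06+28.44)/2 × 2 = 60.5
  [10.25→11.25]: (28.44+26.78)/2 × 1 = 27.61
  Sum = 430.89875 mcg/mL·h
Extrapolated tail: C_last / k_e = 26.78 / 0.06 = 446.333
AUC_0→∞ = 430.89875 + 446.333 = 877.23175 mcg/mL·h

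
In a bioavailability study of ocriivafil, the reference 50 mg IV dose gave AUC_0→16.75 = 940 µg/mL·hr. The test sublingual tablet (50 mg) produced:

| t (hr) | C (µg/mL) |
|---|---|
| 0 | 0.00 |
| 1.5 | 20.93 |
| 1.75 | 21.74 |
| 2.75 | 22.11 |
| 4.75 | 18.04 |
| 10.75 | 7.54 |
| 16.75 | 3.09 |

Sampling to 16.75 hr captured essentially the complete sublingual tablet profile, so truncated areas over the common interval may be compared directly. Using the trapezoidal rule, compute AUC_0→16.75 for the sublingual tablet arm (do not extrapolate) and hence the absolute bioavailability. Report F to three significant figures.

F = 0.204

Trapezoidal AUC_0→16.75 (sublingual tablet):
  [0→1.5]: (0.00+20.93)/2 × 1.5 = 15.6975
  [1.5→1.75]: (20.93+21.74)/2 × 0.25 = 5.33375
  [1.75→2.75]: (21.74+22.11)/2 × 1 = 21.925
  [2.75→4.75]: (22.11+18.04)/2 × 2 = 40.15
  [4.75→10.75]: (18.04+7.54)/2 × 6 = 76.74
  [10.75→16.75]: (7.54+3.09)/2 × 6 = 31.89
  Sum = 191.73625 µg/mL·hr
F = (AUC_ev/D_ev)/(AUC_iv/D_iv) = (191.73625/50)/(940/50) = 3.834725/18.8 = 0.2040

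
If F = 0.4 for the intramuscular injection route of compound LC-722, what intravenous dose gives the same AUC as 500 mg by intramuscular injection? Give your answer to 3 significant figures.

D_iv = 200 mg

Systemic exposure from an extravascular dose = F × D_ev, so the equivalent IV dose is F × D_ev.
D_iv = F × D_ev = 0.4 × 500 = 200 mg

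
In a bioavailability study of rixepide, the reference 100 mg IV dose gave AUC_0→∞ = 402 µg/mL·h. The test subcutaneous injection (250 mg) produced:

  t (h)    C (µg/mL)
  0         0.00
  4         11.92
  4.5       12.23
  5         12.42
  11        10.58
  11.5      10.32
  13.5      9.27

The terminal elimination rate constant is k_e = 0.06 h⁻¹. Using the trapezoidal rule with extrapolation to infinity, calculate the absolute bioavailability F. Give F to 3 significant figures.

Trapezoidal AUC_0→13.5 (subcutaneous injection):
  [0→4]: (0.00+11.92)/2 × 4 = 23.84
  [4→4.5]: (11.92+12.23)/2 × 0.5 = 6.0375
  [4.5→5]: (12.23+12.42)/2 × 0.5 = 6.1625
  [5→11]: (12.42+10.58)/2 × 6 = 69.0
  [11→11.5]: (10.58+10.32)/2 × 0.5 = 5.225
  [11.5→13.5]: (10.32+9.27)/2 × 2 = 19.59
  Sum = 129.855 µg/mL·h
Tail: C_last/k_e = 9.27/0.06 = 154.500
AUC_0→∞ (subcutaneous injection) = 129.855 + 154.500 = 284.355 µg/mL·h
F = (AUC_ev/D_ev)/(AUC_iv/D_iv) = (284.355/250)/(402/100) = 1.13742/4.02 = 0.2829

F = 0.283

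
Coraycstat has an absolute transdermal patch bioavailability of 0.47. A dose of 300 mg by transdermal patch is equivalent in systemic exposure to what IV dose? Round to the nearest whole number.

D_iv = 141 mg

Systemic exposure from an extravascular dose = F × D_ev, so the equivalent IV dose is F × D_ev.
D_iv = F × D_ev = 0.47 × 300 = 141 mg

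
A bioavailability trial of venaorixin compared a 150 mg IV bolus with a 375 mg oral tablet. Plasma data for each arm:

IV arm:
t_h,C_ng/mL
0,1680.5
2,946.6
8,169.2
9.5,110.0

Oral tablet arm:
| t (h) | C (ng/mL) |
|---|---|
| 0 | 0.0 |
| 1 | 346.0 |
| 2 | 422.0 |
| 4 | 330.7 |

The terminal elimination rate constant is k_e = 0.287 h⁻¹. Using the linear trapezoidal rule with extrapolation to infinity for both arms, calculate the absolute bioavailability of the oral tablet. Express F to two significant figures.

Trapezoidal AUC_0→9.5 (IV):
  [0→2]: (1680.5+946.6)/2 × 2 = 2627.1
  [2→8]: (946.6+169.2)/2 × 6 = 3347.4
  [8→9.5]: (169.2+110.0)/2 × 1.5 = 209.4
  Sum = 6183.9 ng/mL·h
IV tail: 110.0/0.287 = 383.275; AUC_iv,0→∞ = 6183.9 + 383.275 = 6567.175 ng/mL·h
Trapezoidal AUC_0→4 (oral tablet):
  [0→1]: (0.0+346.0)/2 × 1 = 173.0
  [1→2]: (346.0+422.0)/2 × 1 = 384.0
  [2→4]: (422.0+330.7)/2 × 2 = 752.7
  Sum = 1309.7 ng/mL·h
oral tablet tail: 330.7/0.287 = 1152.265; AUC_ev,0→∞ = 1309.7 + 1152.265 = 2461.965 ng/mL·h
F = (AUC_ev/D_ev)/(AUC_iv/D_iv) = (2461.965/375)/(6567.175/150) = 6.56524/43.7812 = 0.1500

F = 0.15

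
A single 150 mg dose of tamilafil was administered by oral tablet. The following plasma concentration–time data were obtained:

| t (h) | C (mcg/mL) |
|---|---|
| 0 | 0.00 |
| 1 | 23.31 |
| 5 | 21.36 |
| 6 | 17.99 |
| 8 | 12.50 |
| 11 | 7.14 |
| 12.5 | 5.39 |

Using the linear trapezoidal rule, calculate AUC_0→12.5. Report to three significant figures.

AUC = 190 mcg/mL·h

Trapezoidal AUC_0→12.5:
  [0→1]: (0.00+23.31)/2 × 1 = 11.655
  [1→5]: (23.31+21.36)/2 × 4 = 89.34
  [5→6]: (21.36+17.99)/2 × 1 = 19.675
  [6→8]: (17.99+12.50)/2 × 2 = 30.49
  [8→11]: (12.50+7.14)/2 × 3 = 29.46
  [11→12.5]: (7.14+5.39)/2 × 1.5 = 9.3975
  Sum = 190.0175 mcg/mL·h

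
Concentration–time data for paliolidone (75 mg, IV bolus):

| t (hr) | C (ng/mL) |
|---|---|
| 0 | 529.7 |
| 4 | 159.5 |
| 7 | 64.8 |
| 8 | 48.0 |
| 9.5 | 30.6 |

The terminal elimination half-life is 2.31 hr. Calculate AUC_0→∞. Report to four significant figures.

Trapezoidal AUC_0→9.5:
  [0→4]: (529.7+159.5)/2 × 4 = 1378.4
  [4→7]: (159.5+64.8)/2 × 3 = 336.45
  [7→8]: (64.8+48.0)/2 × 1 = 56.4
  [8→9.5]: (48.0+30.6)/2 × 1.5 = 58.95
  Sum = 1830.2 ng/mL·hr
k_e = ln2 / t½ = 0.693147 / 2.31 = 0.3001 hr^-1
Extrapolated tail: C_last / k_e = 30.6 / 0.3001 = 101.966
AUC_0→∞ = 1830.2 + 101.966 = 1932.166 ng/mL·hr

AUC = 1932 ng/mL·hr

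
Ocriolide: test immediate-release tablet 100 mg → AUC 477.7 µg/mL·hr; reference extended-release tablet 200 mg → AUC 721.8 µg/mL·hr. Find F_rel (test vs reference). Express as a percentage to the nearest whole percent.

F_rel = 132%

F_rel = (AUC_test/D_test) / (AUC_ref/D_ref)
      = (477.7/100) / (721.8/200)
      = 4.777 / 3.609 = 1.3236 = 132.36%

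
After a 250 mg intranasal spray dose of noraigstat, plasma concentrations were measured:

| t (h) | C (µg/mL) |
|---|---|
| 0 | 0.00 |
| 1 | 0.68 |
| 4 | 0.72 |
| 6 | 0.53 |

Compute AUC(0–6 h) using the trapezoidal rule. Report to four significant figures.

AUC = 3.690 µg/mL·h

Trapezoidal AUC_0→6:
  [0→1]: (0.00+0.68)/2 × 1 = 0.34
  [1→4]: (0.68+0.72)/2 × 3 = 2.1
  [4→6]: (0.72+0.53)/2 × 2 = 1.25
  Sum = 3.69 µg/mL·h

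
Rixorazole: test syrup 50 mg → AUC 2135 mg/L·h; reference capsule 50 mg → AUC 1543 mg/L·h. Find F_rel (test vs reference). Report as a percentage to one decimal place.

F_rel = 138.4%

F_rel = (AUC_test/D_test) / (AUC_ref/D_ref)
      = (2135/50) / (1543/50)
      = 42.7 / 30.86 = 1.3837 = 138.37%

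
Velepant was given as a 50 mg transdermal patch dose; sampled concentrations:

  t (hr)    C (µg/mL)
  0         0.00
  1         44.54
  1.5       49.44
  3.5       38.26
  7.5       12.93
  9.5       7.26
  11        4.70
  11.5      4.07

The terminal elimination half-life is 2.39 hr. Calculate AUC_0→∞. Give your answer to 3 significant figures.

AUC = 281 µg/mL·hr

Trapezoidal AUC_0→11.5:
  [0→1]: (0.00+44.54)/2 × 1 = 22.27
  [1→1.5]: (44.54+49.44)/2 × 0.5 = 23.495
  [1.5→3.5]: (49.44+38.26)/2 × 2 = 87.7
  [3.5→7.5]: (38.26+12.93)/2 × 4 = 102.38
  [7.5→9.5]: (12.93+7.26)/2 × 2 = 20.19
  [9.5→11]: (7.26+4.70)/2 × 1.5 = 8.97
  [11→11.5]: (4.70+4.07)/2 × 0.5 = 2.1925
  Sum = 267.1975 µg/mL·hr
k_e = ln2 / t½ = 0.693147 / 2.39 = 0.2900 hr^-1
Extrapolated tail: C_last / k_e = 4.07 / 0.29 = 14.034
AUC_0→∞ = 267.1975 + 14.034 = 281.2315 µg/mL·hr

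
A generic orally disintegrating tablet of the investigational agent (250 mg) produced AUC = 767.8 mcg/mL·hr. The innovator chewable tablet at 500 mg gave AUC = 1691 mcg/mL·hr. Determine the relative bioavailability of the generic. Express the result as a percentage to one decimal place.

F_rel = 90.8%

F_rel = (AUC_test/D_test) / (AUC_ref/D_ref)
      = (767.8/250) / (1691/500)
      = 3.0712 / 3.382 = 0.9081 = 90.81%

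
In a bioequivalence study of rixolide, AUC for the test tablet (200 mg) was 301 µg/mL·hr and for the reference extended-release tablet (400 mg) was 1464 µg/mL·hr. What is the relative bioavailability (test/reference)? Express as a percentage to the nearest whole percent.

F_rel = (AUC_test/D_test) / (AUC_ref/D_ref)
      = (301/200) / (1464/400)
      = 1.505 / 3.66 = 0.4112 = 41.12%

F_rel = 41%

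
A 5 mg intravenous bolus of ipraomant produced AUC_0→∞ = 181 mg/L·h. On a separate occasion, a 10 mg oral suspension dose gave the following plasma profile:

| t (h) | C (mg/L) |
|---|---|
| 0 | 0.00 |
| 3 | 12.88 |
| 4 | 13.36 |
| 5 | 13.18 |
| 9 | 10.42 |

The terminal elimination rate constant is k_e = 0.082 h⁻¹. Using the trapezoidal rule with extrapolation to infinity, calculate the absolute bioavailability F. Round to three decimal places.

Trapezoidal AUC_0→9 (oral suspension):
  [0→3]: (0.00+12.88)/2 × 3 = 19.32
  [3→4]: (12.88+13.36)/2 × 1 = 13.12
  [4→5]: (13.36+13.18)/2 × 1 = 13.27
  [5→9]: (13.18+10.42)/2 × 4 = 47.2
  Sum = 92.91 mg/L·h
Tail: C_last/k_e = 10.42/0.082 = 127.073
AUC_0→∞ (oral suspension) = 92.91 + 127.073 = 219.983 mg/L·h
F = (AUC_ev/D_ev)/(AUC_iv/D_iv) = (219.983/10)/(181/5) = 21.9983/36.2 = 0.6077

F = 0.608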